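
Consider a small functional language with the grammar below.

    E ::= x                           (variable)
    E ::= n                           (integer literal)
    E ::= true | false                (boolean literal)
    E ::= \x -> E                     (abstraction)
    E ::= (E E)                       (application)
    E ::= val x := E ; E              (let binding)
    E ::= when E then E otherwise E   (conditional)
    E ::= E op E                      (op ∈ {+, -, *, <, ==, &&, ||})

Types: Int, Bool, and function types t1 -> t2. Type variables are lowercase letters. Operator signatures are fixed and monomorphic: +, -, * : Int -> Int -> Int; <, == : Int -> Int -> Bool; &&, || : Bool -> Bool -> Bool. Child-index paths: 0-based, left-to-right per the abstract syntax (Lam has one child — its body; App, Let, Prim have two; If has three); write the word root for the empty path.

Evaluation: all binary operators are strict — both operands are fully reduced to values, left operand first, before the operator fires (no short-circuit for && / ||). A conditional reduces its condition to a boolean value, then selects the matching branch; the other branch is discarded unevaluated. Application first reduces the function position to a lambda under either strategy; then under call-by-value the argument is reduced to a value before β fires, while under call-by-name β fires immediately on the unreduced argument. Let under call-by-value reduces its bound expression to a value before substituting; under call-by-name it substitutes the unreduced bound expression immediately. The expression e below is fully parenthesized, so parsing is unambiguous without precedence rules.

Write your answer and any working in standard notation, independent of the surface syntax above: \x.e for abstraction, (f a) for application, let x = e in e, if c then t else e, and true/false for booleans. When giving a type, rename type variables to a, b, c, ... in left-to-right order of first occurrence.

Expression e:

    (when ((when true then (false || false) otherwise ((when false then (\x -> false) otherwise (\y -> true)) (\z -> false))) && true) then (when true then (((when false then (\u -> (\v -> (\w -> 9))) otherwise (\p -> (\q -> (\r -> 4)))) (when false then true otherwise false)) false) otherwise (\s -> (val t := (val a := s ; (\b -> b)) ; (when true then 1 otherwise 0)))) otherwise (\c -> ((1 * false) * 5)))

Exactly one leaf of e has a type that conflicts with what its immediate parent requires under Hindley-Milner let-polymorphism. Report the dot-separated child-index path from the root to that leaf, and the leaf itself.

Answer: 2.0.0.1 : false

Trace:
  unify Bool ~ Bool
  unify Bool ~ Bool
  unify Bool ~ Bool
  unify Bool ~ Bool
\x._ : a -> Bool
\y._ : b -> Bool
  unify a -> Bool ~ b -> Bool
  unify a ~ b
  unify Bool ~ Bool
\z._ : c -> Bool
  unify b -> Bool ~ (c -> Bool) -> d
  unify b ~ c -> Bool
  unify Bool ~ d
_ _ : Bool
  unify Bool ~ Bool
  unify Bool ~ Bool
  unify Bool ~ Bool
  unify Bool ~ Bool
  unify Bool ~ Bool
  unify Bool ~ Bool
\w._ : g -> Int
\v._ : f -> g -> Int
\u._ : e -> f -> g -> Int
\r._ : j -> Int
\q._ : i -> j -> Int
\p._ : h -> i -> j -> Int
  unify e -> f -> g -> Int ~ h -> i -> j -> Int
  unify e ~ h
  unify f -> g -> Int ~ i -> j -> Int
  unify f ~ i
  unify g -> Int ~ j -> Int
  unify g ~ j
  unify Int ~ Int
  unify Bool ~ Bool
  unify Bool ~ Bool
  unify h -> i -> j -> Int ~ Bool -> k
  unify h ~ Bool
  unify i -> j -> Int ~ k
_ _ : i -> j -> Int
  unify i -> j -> Int ~ Bool -> l
  unify i ~ Bool
  unify j -> Int ~ l
_ _ : j -> Int
s : m
let a : m
b : n
\b._ : n -> n
let t : forall. n -> n
  unify Bool ~ Bool
  unify Int ~ Int
\s._ : m -> Int
  unify j -> Int ~ m -> Int
  unify j ~ m
  unify Int ~ Int
  unify Int ~ Int
  unify Bool ~ Int
  FAIL: mismatch Bool ~ Int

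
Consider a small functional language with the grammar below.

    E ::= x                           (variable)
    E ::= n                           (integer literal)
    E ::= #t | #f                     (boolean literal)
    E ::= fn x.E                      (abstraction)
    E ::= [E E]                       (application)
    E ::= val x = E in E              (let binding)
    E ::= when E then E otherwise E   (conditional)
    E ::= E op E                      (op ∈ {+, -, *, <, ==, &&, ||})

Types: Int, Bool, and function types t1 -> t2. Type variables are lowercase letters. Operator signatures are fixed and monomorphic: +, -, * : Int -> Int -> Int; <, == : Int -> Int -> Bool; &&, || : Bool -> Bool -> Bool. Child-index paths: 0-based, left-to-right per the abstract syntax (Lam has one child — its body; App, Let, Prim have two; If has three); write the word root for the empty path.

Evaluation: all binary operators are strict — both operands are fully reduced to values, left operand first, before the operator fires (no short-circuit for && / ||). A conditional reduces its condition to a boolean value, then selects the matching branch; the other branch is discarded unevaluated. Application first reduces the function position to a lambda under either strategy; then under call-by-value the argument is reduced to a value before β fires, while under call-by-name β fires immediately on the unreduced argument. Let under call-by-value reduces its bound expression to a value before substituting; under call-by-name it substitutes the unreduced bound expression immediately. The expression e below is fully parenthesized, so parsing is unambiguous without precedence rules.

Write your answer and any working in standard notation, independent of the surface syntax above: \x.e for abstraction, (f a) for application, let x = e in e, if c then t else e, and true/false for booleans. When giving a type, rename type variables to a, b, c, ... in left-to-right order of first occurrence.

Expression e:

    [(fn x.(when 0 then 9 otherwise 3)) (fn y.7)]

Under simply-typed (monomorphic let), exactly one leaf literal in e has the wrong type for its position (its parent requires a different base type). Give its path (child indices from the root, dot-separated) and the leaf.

Working:
  unify Int ~ Bool
  FAIL: mismatch Int ~ Bool

Answer: 0.0.0 : 0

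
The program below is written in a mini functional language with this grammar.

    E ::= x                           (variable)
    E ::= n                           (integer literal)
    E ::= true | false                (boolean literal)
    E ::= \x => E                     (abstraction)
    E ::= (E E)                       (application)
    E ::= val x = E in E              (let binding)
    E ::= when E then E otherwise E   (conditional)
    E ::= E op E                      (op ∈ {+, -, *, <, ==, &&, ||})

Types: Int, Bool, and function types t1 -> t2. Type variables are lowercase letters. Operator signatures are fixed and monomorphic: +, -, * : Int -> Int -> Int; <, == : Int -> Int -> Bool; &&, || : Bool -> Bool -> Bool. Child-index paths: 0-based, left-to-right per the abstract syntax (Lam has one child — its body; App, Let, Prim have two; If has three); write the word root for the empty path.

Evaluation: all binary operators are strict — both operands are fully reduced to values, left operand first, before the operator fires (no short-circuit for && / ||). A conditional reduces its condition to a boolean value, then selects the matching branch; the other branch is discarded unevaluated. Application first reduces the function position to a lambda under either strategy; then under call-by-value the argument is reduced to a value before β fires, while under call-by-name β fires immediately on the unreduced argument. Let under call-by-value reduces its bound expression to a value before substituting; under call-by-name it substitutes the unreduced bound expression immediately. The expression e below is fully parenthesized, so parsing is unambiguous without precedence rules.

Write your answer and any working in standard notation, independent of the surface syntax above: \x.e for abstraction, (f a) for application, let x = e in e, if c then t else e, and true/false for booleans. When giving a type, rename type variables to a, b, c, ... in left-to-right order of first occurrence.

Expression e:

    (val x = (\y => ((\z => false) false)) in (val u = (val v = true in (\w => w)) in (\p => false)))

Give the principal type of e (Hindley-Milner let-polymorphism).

Working:
\z._ : b -> Bool
  unify b -> Bool ~ Bool -> c
  unify b ~ Bool
  unify Bool ~ c
_ _ : Bool
\y._ : a -> Bool
let x : forall. a -> Bool
let v : Bool
w : d
\w._ : d -> d
let u : forall. d -> d
\p._ : e -> Bool

Answer: a -> Bool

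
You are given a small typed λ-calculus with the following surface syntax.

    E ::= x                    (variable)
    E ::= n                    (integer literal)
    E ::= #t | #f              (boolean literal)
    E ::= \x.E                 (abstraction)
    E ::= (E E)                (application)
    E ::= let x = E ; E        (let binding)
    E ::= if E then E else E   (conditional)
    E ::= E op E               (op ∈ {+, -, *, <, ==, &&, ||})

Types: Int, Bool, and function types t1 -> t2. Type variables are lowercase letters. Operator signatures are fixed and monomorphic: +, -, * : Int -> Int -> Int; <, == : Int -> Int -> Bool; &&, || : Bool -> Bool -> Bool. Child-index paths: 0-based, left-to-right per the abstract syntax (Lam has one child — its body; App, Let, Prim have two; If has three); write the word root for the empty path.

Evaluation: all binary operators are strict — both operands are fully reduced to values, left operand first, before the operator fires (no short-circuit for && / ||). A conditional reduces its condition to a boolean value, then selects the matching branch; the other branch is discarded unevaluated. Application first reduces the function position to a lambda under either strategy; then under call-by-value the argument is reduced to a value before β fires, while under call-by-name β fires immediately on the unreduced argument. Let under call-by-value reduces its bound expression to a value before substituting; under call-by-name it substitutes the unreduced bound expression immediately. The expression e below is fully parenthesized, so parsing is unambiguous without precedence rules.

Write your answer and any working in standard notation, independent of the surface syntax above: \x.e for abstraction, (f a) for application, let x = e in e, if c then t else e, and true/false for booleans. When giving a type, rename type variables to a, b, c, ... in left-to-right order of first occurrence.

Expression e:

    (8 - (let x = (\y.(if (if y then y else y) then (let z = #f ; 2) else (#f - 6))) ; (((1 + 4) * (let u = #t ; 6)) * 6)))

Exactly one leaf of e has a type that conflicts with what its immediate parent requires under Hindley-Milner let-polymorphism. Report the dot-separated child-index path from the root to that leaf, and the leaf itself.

Working:
  unify Int ~ Int
y : a
  unify a ~ Bool
y : Bool
y : Bool
  unify Bool ~ Bool
  unify Bool ~ Bool
let z : Bool
  unify Bool ~ Int
  FAIL: mismatch Bool ~ Int

Answer: 1.0.0.2.0 : false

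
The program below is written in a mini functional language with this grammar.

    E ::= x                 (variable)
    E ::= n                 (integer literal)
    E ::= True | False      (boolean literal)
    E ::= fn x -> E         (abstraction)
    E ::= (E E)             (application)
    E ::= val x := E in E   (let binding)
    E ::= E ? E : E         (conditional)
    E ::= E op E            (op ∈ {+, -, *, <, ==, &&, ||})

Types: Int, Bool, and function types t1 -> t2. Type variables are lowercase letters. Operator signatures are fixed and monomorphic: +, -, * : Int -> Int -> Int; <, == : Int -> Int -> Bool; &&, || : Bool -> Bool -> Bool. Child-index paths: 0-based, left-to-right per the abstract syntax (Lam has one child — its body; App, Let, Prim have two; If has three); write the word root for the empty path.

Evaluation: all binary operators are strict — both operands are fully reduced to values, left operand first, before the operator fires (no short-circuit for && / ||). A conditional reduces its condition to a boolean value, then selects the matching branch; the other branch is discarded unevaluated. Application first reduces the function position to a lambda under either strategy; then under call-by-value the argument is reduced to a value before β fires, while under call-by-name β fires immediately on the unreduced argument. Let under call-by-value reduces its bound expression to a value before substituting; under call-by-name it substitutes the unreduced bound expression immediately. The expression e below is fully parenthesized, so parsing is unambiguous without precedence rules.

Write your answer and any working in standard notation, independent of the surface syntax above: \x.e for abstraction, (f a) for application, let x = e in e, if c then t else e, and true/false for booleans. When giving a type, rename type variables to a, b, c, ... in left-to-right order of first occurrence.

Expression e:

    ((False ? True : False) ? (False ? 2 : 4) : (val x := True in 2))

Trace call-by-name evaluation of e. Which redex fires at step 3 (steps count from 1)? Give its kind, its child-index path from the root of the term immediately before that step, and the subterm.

Answer: let at root : (let x = true in 2)

Derivation:
step 0: (if (if false then true else false) then (if false then 2 else 4) else (let x = true in 2))
step 1: [if@0] (if false then (if false then 2 else 4) else (let x = true in 2))
step 2: [if@root] (let x = true in 2)
step 3: [let@root] 2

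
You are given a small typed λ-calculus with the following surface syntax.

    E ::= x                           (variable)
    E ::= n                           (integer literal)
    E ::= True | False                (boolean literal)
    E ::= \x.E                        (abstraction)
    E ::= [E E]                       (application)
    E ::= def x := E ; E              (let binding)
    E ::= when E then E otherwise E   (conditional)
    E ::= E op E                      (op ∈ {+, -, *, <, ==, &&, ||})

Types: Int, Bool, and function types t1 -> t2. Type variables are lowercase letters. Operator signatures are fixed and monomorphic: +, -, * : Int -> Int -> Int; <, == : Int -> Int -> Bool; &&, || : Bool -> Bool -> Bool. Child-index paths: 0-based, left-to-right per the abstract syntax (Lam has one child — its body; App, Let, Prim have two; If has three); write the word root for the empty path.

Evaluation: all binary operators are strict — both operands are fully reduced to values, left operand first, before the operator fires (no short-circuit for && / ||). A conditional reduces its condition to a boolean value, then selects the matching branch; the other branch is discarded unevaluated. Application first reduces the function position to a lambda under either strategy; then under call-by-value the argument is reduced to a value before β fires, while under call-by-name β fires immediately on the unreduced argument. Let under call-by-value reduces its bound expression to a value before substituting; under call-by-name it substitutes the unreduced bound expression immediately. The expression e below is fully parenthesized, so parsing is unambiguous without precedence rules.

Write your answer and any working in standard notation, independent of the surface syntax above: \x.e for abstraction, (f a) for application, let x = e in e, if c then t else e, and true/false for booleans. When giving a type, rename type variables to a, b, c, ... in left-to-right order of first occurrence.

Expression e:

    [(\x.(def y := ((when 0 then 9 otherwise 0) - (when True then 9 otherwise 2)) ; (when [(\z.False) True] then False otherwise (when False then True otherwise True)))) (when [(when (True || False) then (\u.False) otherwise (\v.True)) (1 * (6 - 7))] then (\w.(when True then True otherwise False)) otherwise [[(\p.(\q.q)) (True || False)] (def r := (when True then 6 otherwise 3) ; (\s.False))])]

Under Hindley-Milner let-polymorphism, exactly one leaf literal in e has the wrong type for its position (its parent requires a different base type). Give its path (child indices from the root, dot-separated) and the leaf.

Answer: 0.0.0.0.0 : 0

Derivation:
  unify Int ~ Bool
  FAIL: mismatch Int ~ Bool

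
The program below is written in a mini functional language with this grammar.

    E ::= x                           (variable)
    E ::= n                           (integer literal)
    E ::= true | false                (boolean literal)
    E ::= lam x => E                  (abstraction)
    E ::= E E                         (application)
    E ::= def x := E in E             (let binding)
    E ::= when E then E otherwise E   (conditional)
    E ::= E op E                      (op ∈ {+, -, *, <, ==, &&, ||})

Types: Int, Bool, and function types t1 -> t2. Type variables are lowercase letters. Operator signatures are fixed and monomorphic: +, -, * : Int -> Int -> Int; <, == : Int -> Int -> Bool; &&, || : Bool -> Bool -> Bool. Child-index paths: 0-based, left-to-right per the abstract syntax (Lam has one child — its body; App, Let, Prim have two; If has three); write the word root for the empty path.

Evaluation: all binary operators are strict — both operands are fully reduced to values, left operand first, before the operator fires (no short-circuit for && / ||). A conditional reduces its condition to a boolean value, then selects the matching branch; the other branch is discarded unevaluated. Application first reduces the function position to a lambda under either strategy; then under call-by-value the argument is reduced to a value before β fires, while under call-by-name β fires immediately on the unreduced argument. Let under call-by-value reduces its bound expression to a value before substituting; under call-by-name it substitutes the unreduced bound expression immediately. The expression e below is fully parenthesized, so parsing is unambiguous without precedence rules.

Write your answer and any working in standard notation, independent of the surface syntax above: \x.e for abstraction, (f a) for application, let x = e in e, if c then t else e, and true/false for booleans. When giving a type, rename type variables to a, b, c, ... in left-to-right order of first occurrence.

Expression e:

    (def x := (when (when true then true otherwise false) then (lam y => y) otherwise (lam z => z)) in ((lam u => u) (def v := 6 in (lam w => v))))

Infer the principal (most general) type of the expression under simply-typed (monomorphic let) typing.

Trace:
  unify Bool ~ Bool
  unify Bool ~ Bool
  unify Bool ~ Bool
y : a
\y._ : a -> a
z : b
\z._ : b -> b
  unify a -> a ~ b -> b
  unify a ~ b
  unify b ~ b
let x : b -> b
u : c
\u._ : c -> c
let v : Int
v : Int
\w._ : d -> Int
  unify c -> c ~ (d -> Int) -> e
  unify c ~ d -> Int
  unify d -> Int ~ e
_ _ : d -> Int

Answer: a -> Int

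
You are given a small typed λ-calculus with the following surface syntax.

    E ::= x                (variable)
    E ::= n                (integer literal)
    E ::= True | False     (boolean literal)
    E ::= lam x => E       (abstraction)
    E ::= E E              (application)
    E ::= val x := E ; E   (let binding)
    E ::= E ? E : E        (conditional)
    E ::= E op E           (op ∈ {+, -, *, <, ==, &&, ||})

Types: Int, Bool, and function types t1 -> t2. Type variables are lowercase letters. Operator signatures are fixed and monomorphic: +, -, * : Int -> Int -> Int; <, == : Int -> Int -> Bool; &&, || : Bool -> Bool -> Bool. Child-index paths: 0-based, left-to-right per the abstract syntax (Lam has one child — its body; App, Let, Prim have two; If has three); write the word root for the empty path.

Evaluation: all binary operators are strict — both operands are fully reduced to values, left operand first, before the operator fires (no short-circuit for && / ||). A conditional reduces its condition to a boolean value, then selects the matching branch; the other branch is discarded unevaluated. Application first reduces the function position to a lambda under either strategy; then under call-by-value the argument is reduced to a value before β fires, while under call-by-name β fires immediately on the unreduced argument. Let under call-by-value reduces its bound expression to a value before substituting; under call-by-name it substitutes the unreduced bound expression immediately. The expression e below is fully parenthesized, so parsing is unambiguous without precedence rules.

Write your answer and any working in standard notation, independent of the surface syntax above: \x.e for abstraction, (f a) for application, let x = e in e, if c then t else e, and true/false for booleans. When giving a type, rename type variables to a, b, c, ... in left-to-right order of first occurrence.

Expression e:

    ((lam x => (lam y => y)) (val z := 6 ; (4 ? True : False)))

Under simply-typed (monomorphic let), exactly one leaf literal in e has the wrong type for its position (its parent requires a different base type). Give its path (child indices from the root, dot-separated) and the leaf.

Answer: 1.1.0 : 4

Working:
y : b
\y._ : b -> b
\x._ : a -> b -> b
let z : Int
  unify Int ~ Bool
  FAIL: mismatch Int ~ Bool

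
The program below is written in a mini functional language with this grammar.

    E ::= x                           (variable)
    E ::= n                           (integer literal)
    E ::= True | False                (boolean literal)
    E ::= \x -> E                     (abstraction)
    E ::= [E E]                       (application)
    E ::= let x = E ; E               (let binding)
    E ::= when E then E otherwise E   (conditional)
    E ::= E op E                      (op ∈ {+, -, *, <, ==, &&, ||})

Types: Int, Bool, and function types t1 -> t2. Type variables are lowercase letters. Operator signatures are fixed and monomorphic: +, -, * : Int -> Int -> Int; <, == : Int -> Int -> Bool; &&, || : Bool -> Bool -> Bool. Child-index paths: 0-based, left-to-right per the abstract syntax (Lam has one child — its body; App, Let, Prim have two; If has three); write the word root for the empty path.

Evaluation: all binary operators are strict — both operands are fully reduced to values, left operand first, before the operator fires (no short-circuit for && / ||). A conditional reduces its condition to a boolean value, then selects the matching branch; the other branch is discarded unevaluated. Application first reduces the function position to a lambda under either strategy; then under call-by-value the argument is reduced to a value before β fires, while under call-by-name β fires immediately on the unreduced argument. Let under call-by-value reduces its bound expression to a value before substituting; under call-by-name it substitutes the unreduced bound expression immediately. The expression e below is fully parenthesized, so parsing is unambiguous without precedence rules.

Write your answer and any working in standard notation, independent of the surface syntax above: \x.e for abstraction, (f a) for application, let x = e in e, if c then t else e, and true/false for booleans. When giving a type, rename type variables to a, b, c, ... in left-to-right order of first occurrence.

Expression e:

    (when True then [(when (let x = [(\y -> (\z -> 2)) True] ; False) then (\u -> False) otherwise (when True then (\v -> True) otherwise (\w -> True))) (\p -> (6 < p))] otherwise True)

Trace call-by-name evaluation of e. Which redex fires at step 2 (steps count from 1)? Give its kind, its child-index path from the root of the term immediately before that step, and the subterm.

Trace:
step 0: (if true then ((if (let x = ((\y.(\z.2)) true) in false) then (\u.false) else (if true then (\v.true) else (\w.true))) (\p.(6 < p))) else true)
step 1: [if@root] ((if (let x = ((\y.(\z.2)) true) in false) then (\u.false) else (if true then (\v.true) else (\w.true))) (\p.(6 < p)))
step 2: [let@0.0] ((if false then (\u.false) else (if true then (\v.true) else (\w.true))) (\p.(6 < p)))

Answer: let at 0.0 : (let x = ((\y.(\z.2)) true) in false)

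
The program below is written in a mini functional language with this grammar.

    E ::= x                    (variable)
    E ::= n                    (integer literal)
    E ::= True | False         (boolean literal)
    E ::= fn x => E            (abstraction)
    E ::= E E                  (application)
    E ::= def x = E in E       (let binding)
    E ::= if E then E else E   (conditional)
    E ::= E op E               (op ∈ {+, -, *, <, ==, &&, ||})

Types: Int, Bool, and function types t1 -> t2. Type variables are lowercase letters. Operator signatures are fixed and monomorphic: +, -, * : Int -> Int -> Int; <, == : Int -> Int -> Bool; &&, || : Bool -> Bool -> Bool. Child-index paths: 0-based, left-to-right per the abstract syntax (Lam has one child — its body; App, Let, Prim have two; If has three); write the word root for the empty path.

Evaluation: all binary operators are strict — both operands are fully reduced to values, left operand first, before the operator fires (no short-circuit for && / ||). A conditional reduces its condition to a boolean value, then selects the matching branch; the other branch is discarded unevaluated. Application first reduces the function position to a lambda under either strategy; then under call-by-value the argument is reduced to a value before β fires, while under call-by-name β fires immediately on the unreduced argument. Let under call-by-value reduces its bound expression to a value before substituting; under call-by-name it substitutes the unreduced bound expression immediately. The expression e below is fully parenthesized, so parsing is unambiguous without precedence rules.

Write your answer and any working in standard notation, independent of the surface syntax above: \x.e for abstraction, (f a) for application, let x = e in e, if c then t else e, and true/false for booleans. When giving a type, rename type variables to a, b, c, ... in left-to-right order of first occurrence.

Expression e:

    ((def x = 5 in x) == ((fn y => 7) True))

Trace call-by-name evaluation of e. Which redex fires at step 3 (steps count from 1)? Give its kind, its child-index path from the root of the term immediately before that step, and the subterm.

Trace:
step 0: ((let x = 5 in x) == ((\y.7) true))
step 1: [let@0] (5 == ((\y.7) true))
step 2: [beta@1] (5 == 7)
step 3: [delta@root] false

Answer: delta at root : (5 == 7)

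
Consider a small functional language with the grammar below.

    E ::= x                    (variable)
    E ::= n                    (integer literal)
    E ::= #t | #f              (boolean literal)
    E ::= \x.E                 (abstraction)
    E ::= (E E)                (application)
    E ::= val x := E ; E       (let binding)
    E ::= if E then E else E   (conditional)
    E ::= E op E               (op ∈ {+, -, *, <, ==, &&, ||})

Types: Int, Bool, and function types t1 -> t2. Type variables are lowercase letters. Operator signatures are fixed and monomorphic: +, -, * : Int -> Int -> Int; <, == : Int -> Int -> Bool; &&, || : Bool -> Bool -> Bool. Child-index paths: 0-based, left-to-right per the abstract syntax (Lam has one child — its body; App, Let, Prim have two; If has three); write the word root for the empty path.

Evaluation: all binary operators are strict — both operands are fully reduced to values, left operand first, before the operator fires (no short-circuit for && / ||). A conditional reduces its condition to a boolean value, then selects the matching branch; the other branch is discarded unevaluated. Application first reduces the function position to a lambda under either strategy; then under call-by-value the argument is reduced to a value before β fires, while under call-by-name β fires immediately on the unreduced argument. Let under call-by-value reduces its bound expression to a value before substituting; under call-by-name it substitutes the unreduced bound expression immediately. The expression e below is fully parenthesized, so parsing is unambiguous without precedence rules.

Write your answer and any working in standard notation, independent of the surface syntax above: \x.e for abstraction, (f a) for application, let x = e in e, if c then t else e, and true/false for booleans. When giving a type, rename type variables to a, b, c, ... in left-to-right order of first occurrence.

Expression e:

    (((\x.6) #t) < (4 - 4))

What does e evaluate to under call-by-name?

Answer: false

Trace:
step 0: (((\x.6) true) < (4 - 4))
step 1: [beta@0] (6 < (4 - 4))
step 2: [delta@1] (6 < 0)
step 3: [delta@root] false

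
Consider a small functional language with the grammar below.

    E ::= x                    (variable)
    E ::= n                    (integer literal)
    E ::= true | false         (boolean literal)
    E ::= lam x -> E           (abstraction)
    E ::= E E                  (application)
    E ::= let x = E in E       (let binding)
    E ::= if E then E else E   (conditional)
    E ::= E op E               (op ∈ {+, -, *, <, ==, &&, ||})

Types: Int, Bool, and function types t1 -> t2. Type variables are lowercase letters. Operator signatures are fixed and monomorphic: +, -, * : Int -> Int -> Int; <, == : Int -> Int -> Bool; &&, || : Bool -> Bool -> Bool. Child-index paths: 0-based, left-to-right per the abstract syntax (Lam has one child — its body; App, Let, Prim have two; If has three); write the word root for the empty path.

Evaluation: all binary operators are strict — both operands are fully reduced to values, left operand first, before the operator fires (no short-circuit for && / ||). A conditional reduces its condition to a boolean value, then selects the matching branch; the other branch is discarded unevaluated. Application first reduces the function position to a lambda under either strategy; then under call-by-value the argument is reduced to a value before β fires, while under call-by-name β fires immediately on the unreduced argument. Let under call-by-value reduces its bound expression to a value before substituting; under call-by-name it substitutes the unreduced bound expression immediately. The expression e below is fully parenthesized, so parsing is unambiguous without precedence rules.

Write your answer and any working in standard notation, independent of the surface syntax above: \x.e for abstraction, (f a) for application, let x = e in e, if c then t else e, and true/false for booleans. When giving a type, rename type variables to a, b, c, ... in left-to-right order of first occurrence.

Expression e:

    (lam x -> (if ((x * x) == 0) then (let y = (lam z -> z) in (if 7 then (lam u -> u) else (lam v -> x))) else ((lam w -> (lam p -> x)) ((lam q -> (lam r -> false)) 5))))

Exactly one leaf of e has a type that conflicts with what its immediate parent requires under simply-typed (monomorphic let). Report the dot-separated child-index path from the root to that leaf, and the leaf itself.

Trace:
x : a
  unify a ~ Int
x : Int
  unify Int ~ Int
  unify Int ~ Int
  unify Int ~ Int
  unify Bool ~ Bool
z : b
\z._ : b -> b
let y : b -> b
  unify Int ~ Bool
  FAIL: mismatch Int ~ Bool

Answer: 0.1.1.0 : 7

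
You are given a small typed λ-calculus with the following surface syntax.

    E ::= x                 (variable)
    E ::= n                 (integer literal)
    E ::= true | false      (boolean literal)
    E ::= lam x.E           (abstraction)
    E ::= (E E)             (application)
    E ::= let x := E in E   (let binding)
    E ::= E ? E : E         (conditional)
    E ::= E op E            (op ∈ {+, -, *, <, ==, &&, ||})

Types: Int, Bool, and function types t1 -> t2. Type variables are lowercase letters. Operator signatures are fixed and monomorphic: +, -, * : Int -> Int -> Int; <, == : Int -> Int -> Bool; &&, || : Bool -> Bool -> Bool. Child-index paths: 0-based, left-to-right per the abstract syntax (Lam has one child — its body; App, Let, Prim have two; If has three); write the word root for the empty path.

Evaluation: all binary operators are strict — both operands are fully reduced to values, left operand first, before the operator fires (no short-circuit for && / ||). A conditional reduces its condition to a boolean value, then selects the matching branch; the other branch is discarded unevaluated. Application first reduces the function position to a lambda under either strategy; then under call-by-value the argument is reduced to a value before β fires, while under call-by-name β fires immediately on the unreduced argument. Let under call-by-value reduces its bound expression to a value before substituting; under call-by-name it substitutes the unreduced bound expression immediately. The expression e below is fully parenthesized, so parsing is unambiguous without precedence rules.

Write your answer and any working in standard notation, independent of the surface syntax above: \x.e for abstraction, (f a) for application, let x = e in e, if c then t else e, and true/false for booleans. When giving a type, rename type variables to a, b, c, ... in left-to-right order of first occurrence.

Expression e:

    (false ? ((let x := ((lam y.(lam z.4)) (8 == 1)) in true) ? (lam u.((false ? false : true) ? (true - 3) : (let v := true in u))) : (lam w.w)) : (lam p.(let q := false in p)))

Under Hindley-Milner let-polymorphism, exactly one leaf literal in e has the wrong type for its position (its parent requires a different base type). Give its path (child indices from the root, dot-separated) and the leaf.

Answer: 1.1.0.1.0 : true

Trace:
  unify Bool ~ Bool
\z._ : b -> Int
\y._ : a -> b -> Int
  unify Int ~ Int
  unify Int ~ Int
  unify a -> b -> Int ~ Bool -> c
  unify a ~ Bool
  unify b -> Int ~ c
_ _ : b -> Int
let x : forall. b -> Int
  unify Bool ~ Bool
  unify Bool ~ Bool
  unify Bool ~ Bool
  unify Bool ~ Bool
  unify Bool ~ Int
  FAIL: mismatch Bool ~ Int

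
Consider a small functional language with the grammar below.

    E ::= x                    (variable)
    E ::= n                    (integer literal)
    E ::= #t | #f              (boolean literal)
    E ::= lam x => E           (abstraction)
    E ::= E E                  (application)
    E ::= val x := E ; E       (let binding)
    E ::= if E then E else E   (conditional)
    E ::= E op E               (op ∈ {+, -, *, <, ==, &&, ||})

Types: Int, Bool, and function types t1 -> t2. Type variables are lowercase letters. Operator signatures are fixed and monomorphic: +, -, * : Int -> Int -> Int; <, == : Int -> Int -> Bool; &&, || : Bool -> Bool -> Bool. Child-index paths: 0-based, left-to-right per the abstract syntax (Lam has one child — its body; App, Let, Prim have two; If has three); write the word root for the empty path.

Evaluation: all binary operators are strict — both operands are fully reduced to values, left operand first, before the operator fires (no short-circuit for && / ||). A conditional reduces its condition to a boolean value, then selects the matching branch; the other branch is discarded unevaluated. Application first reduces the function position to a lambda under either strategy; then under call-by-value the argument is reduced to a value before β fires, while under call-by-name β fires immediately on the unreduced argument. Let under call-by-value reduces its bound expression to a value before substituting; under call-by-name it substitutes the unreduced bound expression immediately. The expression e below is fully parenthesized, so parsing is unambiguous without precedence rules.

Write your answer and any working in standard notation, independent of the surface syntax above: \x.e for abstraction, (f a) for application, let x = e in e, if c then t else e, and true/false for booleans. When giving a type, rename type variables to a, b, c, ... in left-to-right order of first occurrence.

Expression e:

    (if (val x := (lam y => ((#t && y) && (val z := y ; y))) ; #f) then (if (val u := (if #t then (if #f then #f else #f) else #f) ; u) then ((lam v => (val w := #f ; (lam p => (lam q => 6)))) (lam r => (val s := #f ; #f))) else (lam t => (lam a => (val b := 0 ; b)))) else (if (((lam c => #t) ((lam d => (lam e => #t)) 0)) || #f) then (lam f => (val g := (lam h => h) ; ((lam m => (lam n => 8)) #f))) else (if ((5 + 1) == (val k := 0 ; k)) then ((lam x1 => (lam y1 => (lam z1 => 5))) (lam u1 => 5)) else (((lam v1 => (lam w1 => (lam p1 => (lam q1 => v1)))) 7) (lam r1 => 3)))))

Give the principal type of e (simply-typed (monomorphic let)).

Answer: a -> b -> Int

Derivation:
  unify Bool ~ Bool
y : a
  unify a ~ Bool
  unify Bool ~ Bool
y : Bool
let z : Bool
y : Bool
  unify Bool ~ Bool
\y._ : Bool -> Bool
let x : Bool -> Bool
  unify Bool ~ Bool
  unify Bool ~ Bool
  unify Bool ~ Bool
  unify Bool ~ Bool
  unify Bool ~ Bool
let u : Bool
u : Bool
  unify Bool ~ Bool
let w : Bool
\q._ : d -> Int
\p._ : c -> d -> Int
\v._ : b -> c -> d -> Int
let s : Bool
\r._ : e -> Bool
  unify b -> c -> d -> Int ~ (e -> Bool) -> f
  unify b ~ e -> Bool
  unify c -> d -> Int ~ f
_ _ : c -> d -> Int
let b : Int
b : Int
\a._ : h -> Int
\t._ : g -> h -> Int
  unify c -> d -> Int ~ g -> h -> Int
  unify c ~ g
  unify d -> Int ~ h -> Int
  unify d ~ h
  unify Int ~ Int
\c._ : i -> Bool
\e._ : k -> Bool
\d._ : j -> k -> Bool
  unify j -> k -> Bool ~ Int -> l
  unify j ~ Int
  unify k -> Bool ~ l
_ _ : k -> Bool
  unify i -> Bool ~ (k -> Bool) -> m
  unify i ~ k -> Bool
  unify Bool ~ m
_ _ : Bool
  unify Bool ~ Bool
  unify Bool ~ Bool
  unify Bool ~ Bool
h : o
\h._ : o -> o
let g : o -> o
\n._ : q -> Int
\m._ : p -> q -> Int
  unify p -> q -> Int ~ Bool -> r
  unify p ~ Bool
  unify q -> Int ~ r
_ _ : q -> Int
\f._ : n -> q -> Int
  unify Int ~ Int
  unify Int ~ Int
  unify Int ~ Int
let k : Int
k : Int
  unify Int ~ Int
  unify Bool ~ Bool
\z1._ : u -> Int
\y1._ : t -> u -> Int
\x1._ : s -> t -> u -> Int
\u1._ : v -> Int
  unify s -> t -> u -> Int ~ (v -> Int) -> w
  unify s ~ v -> Int
  unify t -> u -> Int ~ w
_ _ : t -> u -> Int
v1 : x
\q1._ : t26 -> x
\p1._ : z -> t26 -> x
\w1._ : y -> z -> t26 -> x
\v1._ : x -> y -> z -> t26 -> x
  unify x -> y -> z -> t26 -> x ~ Int -> t27
  unify x ~ Int
  unify y -> z -> t26 -> Int ~ t27
_ _ : y -> z -> t26 -> Int
\r1._ : t28 -> Int
  unify y -> z -> t26 -> Int ~ (t28 -> Int) -> t29
  unify y ~ t28 -> Int
  unify z -> t26 -> Int ~ t29
_ _ : z -> t26 -> Int
  unify t -> u -> Int ~ z -> t26 -> Int
  unify t ~ z
  unify u -> Int ~ t26 -> Int
  unify u ~ t26
  unify Int ~ Int
  unify n -> q -> Int ~ z -> t26 -> Int
  unify n ~ z
  unify q -> Int ~ t26 -> Int
  unify q ~ t26
  unify Int ~ Int
  unify g -> h -> Int ~ z -> t26 -> Int
  unify g ~ z
  unify h -> Int ~ t26 -> Int
  unify h ~ t26
  unify Int ~ Int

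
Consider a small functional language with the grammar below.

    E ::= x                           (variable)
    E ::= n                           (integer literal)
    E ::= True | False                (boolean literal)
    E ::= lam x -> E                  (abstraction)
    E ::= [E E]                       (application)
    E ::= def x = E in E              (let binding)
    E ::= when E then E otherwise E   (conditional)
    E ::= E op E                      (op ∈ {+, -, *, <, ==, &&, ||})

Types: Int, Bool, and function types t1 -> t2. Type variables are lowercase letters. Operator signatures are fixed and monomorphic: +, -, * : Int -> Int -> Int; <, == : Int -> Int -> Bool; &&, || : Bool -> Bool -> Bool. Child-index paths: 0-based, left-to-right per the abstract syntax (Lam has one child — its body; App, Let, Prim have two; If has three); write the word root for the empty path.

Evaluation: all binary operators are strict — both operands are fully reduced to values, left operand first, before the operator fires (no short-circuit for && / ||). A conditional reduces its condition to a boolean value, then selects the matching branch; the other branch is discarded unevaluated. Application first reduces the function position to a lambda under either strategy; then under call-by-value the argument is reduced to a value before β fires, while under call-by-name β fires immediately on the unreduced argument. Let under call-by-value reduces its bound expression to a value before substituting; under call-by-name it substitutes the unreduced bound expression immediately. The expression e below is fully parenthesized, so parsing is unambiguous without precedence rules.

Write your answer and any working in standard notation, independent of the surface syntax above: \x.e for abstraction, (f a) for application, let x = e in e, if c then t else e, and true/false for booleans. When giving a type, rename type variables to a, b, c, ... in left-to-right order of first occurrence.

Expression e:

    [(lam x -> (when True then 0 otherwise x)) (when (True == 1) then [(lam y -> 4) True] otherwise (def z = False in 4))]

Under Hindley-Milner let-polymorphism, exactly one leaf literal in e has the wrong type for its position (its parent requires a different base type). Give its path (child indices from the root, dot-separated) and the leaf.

Answer: 1.0.0 : true

Working:
  unify Bool ~ Bool
x : a
  unify Int ~ a
\x._ : Int -> Int
  unify Bool ~ Int
  FAIL: mismatch Bool ~ Int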